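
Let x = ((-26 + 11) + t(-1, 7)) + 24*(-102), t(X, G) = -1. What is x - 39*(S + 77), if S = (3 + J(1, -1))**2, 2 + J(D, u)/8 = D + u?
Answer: -12058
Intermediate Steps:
J(D, u) = -16 + 8*D + 8*u (J(D, u) = -16 + 8*(D + u) = -16 + (8*D + 8*u) = -16 + 8*D + 8*u)
S = 169 (S = (3 + (-16 + 8*1 + 8*(-1)))**2 = (3 + (-16 + 8 - 8))**2 = (3 - 16)**2 = (-13)**2 = 169)
x = -2464 (x = ((-26 + 11) - 1) + 24*(-102) = (-15 - 1) - 2448 = -16 - 2448 = -2464)
x - 39*(S + 77) = -2464 - 39*(169 + 77) = -2464 - 39*246 = -2464 - 9594 = -12058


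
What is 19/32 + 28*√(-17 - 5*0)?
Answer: 19/32 + 28*I*√17 ≈ 0.59375 + 115.45*I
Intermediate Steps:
19/32 + 28*√(-17 - 5*0) = 19*(1/32) + 28*√(-17 + 0) = 19/32 + 28*√(-17) = 19/32 + 28*(I*√17) = 19/32 + 28*I*√17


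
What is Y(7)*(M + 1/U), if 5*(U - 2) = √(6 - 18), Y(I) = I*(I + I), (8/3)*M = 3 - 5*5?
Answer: 49*(-33*√3 + 155*I)/(2*(√3 - 5*I)) ≈ -764.75 - 15.155*I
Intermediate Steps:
M = -33/4 (M = 3*(3 - 5*5)/8 = 3*(3 - 25)/8 = (3/8)*(-22) = -33/4 ≈ -8.2500)
Y(I) = 2*I² (Y(I) = I*(2*I) = 2*I²)
U = 2 + 2*I*√3/5 (U = 2 + √(6 - 18)/5 = 2 + √(-12)/5 = 2 + (2*I*√3)/5 = 2 + 2*I*√3/5 ≈ 2.0 + 0.69282*I)
Y(7)*(M + 1/U) = (2*7²)*(-33/4 + 1/(2 + 2*I*√3/5)) = (2*49)*(-33/4 + 1/(2 + 2*I*√3/5)) = 98*(-33/4 + 1/(2 + 2*I*√3/5)) = -1617/2 + 98/(2 + 2*I*√3/5)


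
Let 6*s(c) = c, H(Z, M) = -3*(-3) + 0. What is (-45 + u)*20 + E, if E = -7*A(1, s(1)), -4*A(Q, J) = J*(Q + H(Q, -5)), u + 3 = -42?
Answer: -21565/12 ≈ -1797.1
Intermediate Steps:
H(Z, M) = 9 (H(Z, M) = 9 + 0 = 9)
s(c) = c/6
u = -45 (u = -3 - 42 = -45)
A(Q, J) = -J*(9 + Q)/4 (A(Q, J) = -J*(Q + 9)/4 = -J*(9 + Q)/4)
E = 35/12 (E = -(-7)*(⅙)*1*(9 + 1)/4 = -(-7)*10/(4*6) = -7*(-5/12) = 35/12 ≈ 2.9167)
(-45 + u)*20 + E = (-45 - 45)*20 + 35/12 = -90*20 + 35/12 = -1800 + 35/12 = -21565/12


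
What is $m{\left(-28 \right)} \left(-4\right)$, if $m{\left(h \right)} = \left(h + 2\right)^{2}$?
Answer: $-2704$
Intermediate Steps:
$m{\left(h \right)} = \left(2 + h\right)^{2}$
$m{\left(-28 \right)} \left(-4\right) = \left(2 - 28\right)^{2} \left(-4\right) = \left(-26\right)^{2} \left(-4\right) = 676 \left(-4\right) = -2704$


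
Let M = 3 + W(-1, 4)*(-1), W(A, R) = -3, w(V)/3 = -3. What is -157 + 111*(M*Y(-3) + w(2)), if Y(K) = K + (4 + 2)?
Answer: 842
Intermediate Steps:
w(V) = -9 (w(V) = 3*(-3) = -9)
M = 6 (M = 3 - 3*(-1) = 3 + 3 = 6)
Y(K) = 6 + K (Y(K) = K + 6 = 6 + K)
-157 + 111*(M*Y(-3) + w(2)) = -157 + 111*(6*(6 - 3) - 9) = -157 + 111*(6*3 - 9) = -157 + 111*(18 - 9) = -157 + 111*9 = -157 + 999 = 842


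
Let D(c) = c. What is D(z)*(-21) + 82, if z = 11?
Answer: -149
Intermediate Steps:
D(z)*(-21) + 82 = 11*(-21) + 82 = -231 + 82 = -149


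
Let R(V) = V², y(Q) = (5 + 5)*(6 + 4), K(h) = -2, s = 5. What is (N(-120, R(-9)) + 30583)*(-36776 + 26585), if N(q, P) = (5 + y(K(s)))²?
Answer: -424027128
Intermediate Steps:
y(Q) = 100 (y(Q) = 10*10 = 100)
N(q, P) = 11025 (N(q, P) = (5 + 100)² = 105² = 11025)
(N(-120, R(-9)) + 30583)*(-36776 + 26585) = (11025 + 30583)*(-36776 + 26585) = 41608*(-10191) = -424027128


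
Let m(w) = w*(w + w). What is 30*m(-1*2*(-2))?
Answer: 960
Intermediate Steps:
m(w) = 2*w² (m(w) = w*(2*w) = 2*w²)
30*m(-1*2*(-2)) = 30*(2*(-1*2*(-2))²) = 30*(2*(-2*(-2))²) = 30*(2*4²) = 30*(2*16) = 30*32 = 960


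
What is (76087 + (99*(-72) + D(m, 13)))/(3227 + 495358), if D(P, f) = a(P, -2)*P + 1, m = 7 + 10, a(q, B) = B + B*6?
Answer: 68722/498585 ≈ 0.13783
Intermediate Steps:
a(q, B) = 7*B (a(q, B) = B + 6*B = 7*B)
m = 17
D(P, f) = 1 - 14*P (D(P, f) = (7*(-2))*P + 1 = -14*P + 1 = 1 - 14*P)
(76087 + (99*(-72) + D(m, 13)))/(3227 + 495358) = (76087 + (99*(-72) + (1 - 14*17)))/(3227 + 495358) = (76087 + (-7128 + (1 - 238)))/498585 = (76087 + (-7128 - 237))*(1/498585) = (76087 - 7365)*(1/498585) = 68722*(1/498585) = 68722/498585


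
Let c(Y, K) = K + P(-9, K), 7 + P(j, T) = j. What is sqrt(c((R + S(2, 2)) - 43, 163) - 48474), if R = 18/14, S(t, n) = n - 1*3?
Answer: I*sqrt(48327) ≈ 219.83*I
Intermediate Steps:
P(j, T) = -7 + j
S(t, n) = -3 + n (S(t, n) = n - 3 = -3 + n)
R = 9/7 (R = 18*(1/14) = 9/7 ≈ 1.2857)
c(Y, K) = -16 + K (c(Y, K) = K + (-7 - 9) = K - 16 = -16 + K)
sqrt(c((R + S(2, 2)) - 43, 163) - 48474) = sqrt((-16 + 163) - 48474) = sqrt(147 - 48474) = sqrt(-48327) = I*sqrt(48327)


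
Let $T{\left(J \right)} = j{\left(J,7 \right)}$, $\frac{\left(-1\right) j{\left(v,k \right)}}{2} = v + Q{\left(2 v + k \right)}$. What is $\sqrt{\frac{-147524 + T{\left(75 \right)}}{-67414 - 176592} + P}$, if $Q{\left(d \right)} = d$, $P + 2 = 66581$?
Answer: $\frac{\sqrt{991019599917193}}{122003} \approx 258.03$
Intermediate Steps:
$P = 66579$ ($P = -2 + 66581 = 66579$)
$j{\left(v,k \right)} = - 6 v - 2 k$ ($j{\left(v,k \right)} = - 2 \left(v + \left(2 v + k\right)\right) = - 2 \left(v + \left(k + 2 v\right)\right) = - 2 \left(k + 3 v\right) = - 6 v - 2 k$)
$T{\left(J \right)} = -14 - 6 J$ ($T{\left(J \right)} = - 6 J - 14 = -14 - 6 J$)
$\sqrt{\frac{-147524 + T{\left(75 \right)}}{-67414 - 176592} + P} = \sqrt{\frac{-147524 - 464}{-67414 - 176592} + 66579} = \sqrt{\frac{-147524 - 464}{-244006} + 66579} = \sqrt{\left(-147524 - 464\right) \left(- \frac{1}{244006}\right) + 66579} = \sqrt{\left(-147988\right) \left(- \frac{1}{244006}\right) + 66579} = \sqrt{\frac{73994}{122003} + 66579} = \sqrt{\frac{8122911731}{122003}} = \frac{\sqrt{991019599917193}}{122003}$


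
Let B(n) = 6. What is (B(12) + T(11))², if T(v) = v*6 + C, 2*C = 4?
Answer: 5476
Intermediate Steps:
C = 2 (C = (½)*4 = 2)
T(v) = 2 + 6*v (T(v) = v*6 + 2 = 6*v + 2 = 2 + 6*v)
(B(12) + T(11))² = (6 + (2 + 6*11))² = (6 + (2 + 66))² = (6 + 68)² = 74² = 5476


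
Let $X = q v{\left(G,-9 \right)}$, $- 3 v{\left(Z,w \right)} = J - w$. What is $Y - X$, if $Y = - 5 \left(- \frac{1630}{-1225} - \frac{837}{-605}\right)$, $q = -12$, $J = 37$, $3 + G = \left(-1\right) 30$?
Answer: $- \frac{1171395}{5929} \approx -197.57$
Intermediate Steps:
$G = -33$ ($G = -3 - 30 = -33$)
$v{\left(Z,w \right)} = - \frac{37}{3} + \frac{w}{3}$ ($v{\left(Z,w \right)} = - \frac{37 - w}{3} = - \frac{37}{3} + \frac{w}{3}$)
$Y = - \frac{80459}{5929}$ ($Y = - 5 \left(\left(-1630\right) \left(- \frac{1}{1225}\right) - - \frac{837}{605}\right) = - 5 \left(\frac{326}{245} + \frac{837}{605}\right) = \left(-5\right) \frac{80459}{29645} = - \frac{80459}{5929} \approx -13.57$)
$X = 184$ ($X = - 12 \left(- \frac{37}{3} + \frac{1}{3} \left(-9\right)\right) = - 12 \left(- \frac{37}{3} - 3\right) = \left(-12\right) \left(- \frac{46}{3}\right) = 184$)
$Y - X = - \frac{80459}{5929} - 184 = - \frac{1171395}{5929}$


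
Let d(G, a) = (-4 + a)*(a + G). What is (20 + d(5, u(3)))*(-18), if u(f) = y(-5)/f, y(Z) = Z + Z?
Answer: -140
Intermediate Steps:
y(Z) = 2*Z
u(f) = -10/f (u(f) = (2*(-5))/f = -10/f)
d(G, a) = (-4 + a)*(G + a)
(20 + d(5, u(3)))*(-18) = (20 + ((-10/3)² - 4*5 - (-40)/3 + 5*(-10/3)))*(-18) = (20 + ((-10*⅓)² - 20 - (-40)/3 + 5*(-10*⅓)))*(-18) = (20 + ((-10/3)² - 20 - 4*(-10/3) + 5*(-10/3)))*(-18) = (20 + (100/9 - 20 + 40/3 - 50/3))*(-18) = (20 - 110/9)*(-18) = (70/9)*(-18) = -140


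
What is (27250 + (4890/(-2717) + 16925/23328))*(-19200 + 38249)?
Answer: 32899455652952945/63382176 ≈ 5.1906e+8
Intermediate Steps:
(27250 + (4890/(-2717) + 16925/23328))*(-19200 + 38249) = (27250 + (4890*(-1/2717) + 16925*(1/23328)))*19049 = (27250 + (-4890/2717 + 16925/23328))*19049 = (27250 - 68088695/63382176)*19049 = (1727096207305/63382176)*19049 = 32899455652952945/63382176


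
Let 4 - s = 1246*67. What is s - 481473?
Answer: -564951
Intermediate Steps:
s = -83478 (s = 4 - 1246*67 = 4 - 1*83482 = 4 - 83482 = -83478)
s - 481473 = -83478 - 481473 = -564951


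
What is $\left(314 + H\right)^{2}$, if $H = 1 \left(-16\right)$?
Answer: $88804$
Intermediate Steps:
$H = -16$
$\left(314 + H\right)^{2} = \left(314 - 16\right)^{2} = 298^{2} = 88804$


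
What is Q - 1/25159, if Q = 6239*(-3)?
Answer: -470901004/25159 ≈ -18717.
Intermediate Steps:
Q = -18717
Q - 1/25159 = -18717 - 1/25159 = -470901004/25159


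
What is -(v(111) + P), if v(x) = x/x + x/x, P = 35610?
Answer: -35612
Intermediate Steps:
v(x) = 2 (v(x) = 1 + 1 = 2)
-(v(111) + P) = -(2 + 35610) = -1*35612 = -35612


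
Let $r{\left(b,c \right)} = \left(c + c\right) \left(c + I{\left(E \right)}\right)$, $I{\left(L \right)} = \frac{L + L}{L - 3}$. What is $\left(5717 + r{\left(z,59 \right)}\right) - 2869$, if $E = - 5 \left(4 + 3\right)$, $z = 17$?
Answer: $\frac{190520}{19} \approx 10027.0$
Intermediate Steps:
$E = -35$ ($E = \left(-5\right) 7 = -35$)
$I{\left(L \right)} = \frac{2 L}{-3 + L}$
$r{\left(b,c \right)} = 2 c \left(\frac{35}{19} + c\right)$ ($r{\left(b,c \right)} = \left(c + c\right) \left(c + 2 \left(-35\right) \frac{1}{-3 - 35}\right) = 2 c \left(c + 2 \left(-35\right) \frac{1}{-38}\right) = 2 c \left(c + 2 \left(-35\right) \left(- \frac{1}{38}\right)\right) = 2 c \left(c + \frac{35}{19}\right) = 2 c \left(\frac{35}{19} + c\right)$)
$\left(5717 + r{\left(z,59 \right)}\right) - 2869 = \left(5717 + \frac{2}{19} \cdot 59 \left(35 + 19 \cdot 59\right)\right) - 2869 = \left(5717 + \frac{2}{19} \cdot 59 \left(35 + 1121\right)\right) - 2869 = \left(5717 + \frac{2}{19} \cdot 59 \cdot 1156\right) - 2869 = \left(5717 + \frac{136408}{19}\right) - 2869 = \frac{245031}{19} - 2869 = \frac{190520}{19}$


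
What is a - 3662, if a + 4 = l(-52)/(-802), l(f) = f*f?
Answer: -1471418/401 ≈ -3669.4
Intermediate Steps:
l(f) = f²
a = -2956/401 (a = -4 + (-52)²/(-802) = -4 + 2704*(-1/802) = -4 - 1352/401 = -2956/401 ≈ -7.3716)
a - 3662 = -2956/401 - 3662 = -1471418/401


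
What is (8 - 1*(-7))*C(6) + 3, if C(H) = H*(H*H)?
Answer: 3243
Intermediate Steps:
C(H) = H³ (C(H) = H*H² = H³)
(8 - 1*(-7))*C(6) + 3 = (8 - 1*(-7))*6³ + 3 = (8 + 7)*216 + 3 = 15*216 + 3 = 3240 + 3 = 3243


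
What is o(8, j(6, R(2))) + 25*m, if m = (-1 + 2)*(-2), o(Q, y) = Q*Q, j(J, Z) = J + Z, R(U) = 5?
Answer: 14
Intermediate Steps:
o(Q, y) = Q²
m = -2 (m = 1*(-2) = -2)
o(8, j(6, R(2))) + 25*m = 8² + 25*(-2) = 64 - 50 = 14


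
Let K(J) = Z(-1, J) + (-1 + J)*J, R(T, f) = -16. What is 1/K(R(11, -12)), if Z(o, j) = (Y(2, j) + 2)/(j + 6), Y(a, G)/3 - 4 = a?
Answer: 1/270 ≈ 0.0037037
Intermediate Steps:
Y(a, G) = 12 + 3*a
Z(o, j) = 20/(6 + j) (Z(o, j) = ((12 + 3*2) + 2)/(j + 6) = ((12 + 6) + 2)/(6 + j) = (18 + 2)/(6 + j) = 20/(6 + j))
K(J) = 20/(6 + J) + J*(-1 + J) (K(J) = 20/(6 + J) + (-1 + J)*J = 20/(6 + J) + J*(-1 + J))
1/K(R(11, -12)) = 1/((20 - 16*(-1 - 16)*(6 - 16))/(6 - 16)) = 1/((20 - 16*(-17)*(-10))/(-10)) = 1/(-(20 - 2720)/10) = 1/(-1/10*(-2700)) = 1/270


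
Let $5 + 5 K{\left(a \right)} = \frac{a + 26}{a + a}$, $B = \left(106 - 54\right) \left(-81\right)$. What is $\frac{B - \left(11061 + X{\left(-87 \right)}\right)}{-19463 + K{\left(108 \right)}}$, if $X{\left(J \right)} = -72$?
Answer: $\frac{8208540}{10510493} \approx 0.78098$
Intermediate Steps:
$B = -4212$ ($B = 52 \left(-81\right) = -4212$)
$K{\left(a \right)} = -1 + \frac{26 + a}{10 a}$ ($K{\left(a \right)} = -1 + \frac{\left(a + 26\right) \frac{1}{a + a}}{5} = -1 + \frac{\left(26 + a\right) \frac{1}{2 a}}{5} = -1 + \frac{\frac{1}{2} \frac{1}{a} \left(26 + a\right)}{5} = -1 + \frac{26 + a}{10 a}$)
$\frac{B - \left(11061 + X{\left(-87 \right)}\right)}{-19463 + K{\left(108 \right)}} = \frac{-4212 - 10989}{-19463 + \frac{26 - 972}{10 \cdot 108}} = \frac{-4212 + \left(-11061 + 72\right)}{-19463 + \frac{1}{10} \cdot \frac{1}{108} \left(26 - 972\right)} = \frac{-4212 - 10989}{-19463 + \frac{1}{10} \cdot \frac{1}{108} \left(-946\right)} = - \frac{15201}{-19463 - \frac{473}{540}} = - \frac{15201}{- \frac{10510493}{540}} = \left(-15201\right) \left(- \frac{540}{10510493}\right) = \frac{8208540}{10510493}$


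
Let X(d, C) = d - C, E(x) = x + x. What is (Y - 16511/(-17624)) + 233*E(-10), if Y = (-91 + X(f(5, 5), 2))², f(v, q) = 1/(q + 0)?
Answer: 1741593479/440600 ≈ 3952.8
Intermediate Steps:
E(x) = 2*x
f(v, q) = 1/q
Y = 215296/25 (Y = (-91 + (1/5 - 1*2))² = (-91 + (⅕ - 2))² = (-91 - 9/5)² = (-464/5)² = 215296/25 ≈ 8611.8)
(Y - 16511/(-17624)) + 233*E(-10) = (215296/25 - 16511/(-17624)) + 233*(2*(-10)) = (215296/25 - 16511*(-1/17624)) + 233*(-20) = (215296/25 + 16511/17624) - 4660 = 3794789479/440600 - 4660 = 1741593479/440600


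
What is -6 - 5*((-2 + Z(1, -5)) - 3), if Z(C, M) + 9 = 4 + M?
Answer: 69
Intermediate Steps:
Z(C, M) = -5 + M (Z(C, M) = -9 + (4 + M) = -5 + M)
-6 - 5*((-2 + Z(1, -5)) - 3) = -6 - 5*((-2 + (-5 - 5)) - 3) = -6 - 5*((-2 - 10) - 3) = -6 - 5*(-12 - 3) = -6 - 5*(-15) = -6 + 75 = 69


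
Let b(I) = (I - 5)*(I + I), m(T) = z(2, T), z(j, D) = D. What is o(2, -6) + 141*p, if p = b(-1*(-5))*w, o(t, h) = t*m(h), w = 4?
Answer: -12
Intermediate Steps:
m(T) = T
b(I) = 2*I*(-5 + I) (b(I) = (-5 + I)*(2*I) = 2*I*(-5 + I))
o(t, h) = h*t (o(t, h) = t*h = h*t)
p = 0 (p = (2*(-1*(-5))*(-5 - 1*(-5)))*4 = (2*5*(-5 + 5))*4 = (2*5*0)*4 = 0*4 = 0)
o(2, -6) + 141*p = -6*2 + 141*0 = -12 + 0 = -12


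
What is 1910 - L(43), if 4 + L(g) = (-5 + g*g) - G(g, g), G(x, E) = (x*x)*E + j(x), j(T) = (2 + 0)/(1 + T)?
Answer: 1750695/22 ≈ 79577.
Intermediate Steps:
j(T) = 2/(1 + T)
G(x, E) = 2/(1 + x) + E*x² (G(x, E) = (x*x)*E + 2/(1 + x) = x²*E + 2/(1 + x) = E*x² + 2/(1 + x) = 2/(1 + x) + E*x²)
L(g) = -9 + g² - (2 + g³*(1 + g))/(1 + g) (L(g) = -4 + ((-5 + g*g) - (2 + g*g²*(1 + g))/(1 + g)) = -4 + ((-5 + g²) - (2 + g³*(1 + g))/(1 + g)) = -4 + (-5 + g² - (2 + g³*(1 + g))/(1 + g)) = -9 + g² - (2 + g³*(1 + g))/(1 + g))
1910 - L(43) = 1910 - (-11 + 43² - 1*43⁴ - 9*43)/(1 + 43) = 1910 - (-11 + 1849 - 1*3418801 - 387)/44 = 1910 - (-11 + 1849 - 3418801 - 387)/44 = 1910 - (-3417350)/44 = 1910 - 1*(-1708675/22) = 1910 + 1708675/22 = 1750695/22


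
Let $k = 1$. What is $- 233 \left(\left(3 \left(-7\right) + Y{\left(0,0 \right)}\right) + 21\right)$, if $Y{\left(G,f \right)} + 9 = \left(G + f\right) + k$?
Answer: $1864$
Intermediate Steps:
$Y{\left(G,f \right)} = -8 + G + f$ ($Y{\left(G,f \right)} = -9 + \left(\left(G + f\right) + 1\right) = -9 + \left(1 + G + f\right) = -8 + G + f$)
$- 233 \left(\left(3 \left(-7\right) + Y{\left(0,0 \right)}\right) + 21\right) = - 233 \left(\left(3 \left(-7\right) + \left(-8 + 0 + 0\right)\right) + 21\right) = - 233 \left(\left(-21 - 8\right) + 21\right) = - 233 \left(-29 + 21\right) = \left(-233\right) \left(-8\right) = 1864$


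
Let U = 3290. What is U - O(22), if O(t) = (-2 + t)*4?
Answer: 3210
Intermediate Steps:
O(t) = -8 + 4*t
U - O(22) = 3290 - (-8 + 4*22) = 3290 - (-8 + 88) = 3290 - 1*80 = 3290 - 80 = 3210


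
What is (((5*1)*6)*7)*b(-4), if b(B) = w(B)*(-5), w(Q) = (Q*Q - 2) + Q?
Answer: -10500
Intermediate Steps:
w(Q) = -2 + Q + Q² (w(Q) = (Q² - 2) + Q = (-2 + Q²) + Q = -2 + Q + Q²)
b(B) = 10 - 5*B - 5*B² (b(B) = (-2 + B + B²)*(-5) = 10 - 5*B - 5*B²)
(((5*1)*6)*7)*b(-4) = (((5*1)*6)*7)*(10 - 5*(-4) - 5*(-4)²) = ((5*6)*7)*(10 + 20 - 5*16) = (30*7)*(10 + 20 - 80) = 210*(-50) = -10500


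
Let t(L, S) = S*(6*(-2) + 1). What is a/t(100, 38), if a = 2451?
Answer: -129/22 ≈ -5.8636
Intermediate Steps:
t(L, S) = -11*S (t(L, S) = S*(-12 + 1) = S*(-11) = -11*S)
a/t(100, 38) = 2451/((-11*38)) = 2451/(-418) = 2451*(-1/418) = -129/22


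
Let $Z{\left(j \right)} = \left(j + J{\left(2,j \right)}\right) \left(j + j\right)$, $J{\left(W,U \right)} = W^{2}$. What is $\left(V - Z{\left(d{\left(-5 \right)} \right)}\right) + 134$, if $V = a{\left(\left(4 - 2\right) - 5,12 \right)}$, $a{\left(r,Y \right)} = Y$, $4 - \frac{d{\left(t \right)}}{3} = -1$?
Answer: $-424$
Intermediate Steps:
$d{\left(t \right)} = 15$ ($d{\left(t \right)} = 12 - -3 = 12 + 3 = 15$)
$V = 12$
$Z{\left(j \right)} = 2 j \left(4 + j\right)$ ($Z{\left(j \right)} = \left(j + 2^{2}\right) \left(j + j\right) = \left(j + 4\right) 2 j = \left(4 + j\right) 2 j = 2 j \left(4 + j\right)$)
$\left(V - Z{\left(d{\left(-5 \right)} \right)}\right) + 134 = \left(12 - 2 \cdot 15 \left(4 + 15\right)\right) + 134 = \left(12 - 2 \cdot 15 \cdot 19\right) + 134 = \left(12 - 570\right) + 134 = -558 + 134 = -424$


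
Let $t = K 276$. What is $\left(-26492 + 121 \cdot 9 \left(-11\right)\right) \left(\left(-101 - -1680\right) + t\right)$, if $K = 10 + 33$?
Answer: $-517319537$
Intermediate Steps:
$K = 43$
$t = 11868$ ($t = 43 \cdot 276 = 11868$)
$\left(-26492 + 121 \cdot 9 \left(-11\right)\right) \left(\left(-101 - -1680\right) + t\right) = \left(-26492 + 121 \cdot 9 \left(-11\right)\right) \left(\left(-101 - -1680\right) + 11868\right) = \left(-26492 + 121 \left(-99\right)\right) \left(\left(-101 + 1680\right) + 11868\right) = \left(-26492 - 11979\right) \left(1579 + 11868\right) = \left(-38471\right) 13447 = -517319537$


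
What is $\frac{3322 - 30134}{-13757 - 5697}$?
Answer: $\frac{13406}{9727} \approx 1.3782$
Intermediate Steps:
$\frac{3322 - 30134}{-13757 - 5697} = - \frac{26812}{-19454} = \left(-26812\right) \left(- \frac{1}{19454}\right) = \frac{13406}{9727}$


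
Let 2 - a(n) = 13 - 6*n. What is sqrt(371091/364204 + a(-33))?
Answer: I*sqrt(6896889719795)/182102 ≈ 14.422*I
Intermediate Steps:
a(n) = -11 + 6*n (a(n) = 2 - (13 - 6*n) = 2 + (-13 + 6*n) = -11 + 6*n)
sqrt(371091/364204 + a(-33)) = sqrt(371091/364204 + (-11 + 6*(-33))) = sqrt(371091*(1/364204) + (-11 - 198)) = sqrt(371091/364204 - 209) = sqrt(-75747545/364204) = I*sqrt(6896889719795)/182102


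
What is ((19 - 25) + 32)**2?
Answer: 676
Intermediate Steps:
((19 - 25) + 32)**2 = (-6 + 32)**2 = 26**2 = 676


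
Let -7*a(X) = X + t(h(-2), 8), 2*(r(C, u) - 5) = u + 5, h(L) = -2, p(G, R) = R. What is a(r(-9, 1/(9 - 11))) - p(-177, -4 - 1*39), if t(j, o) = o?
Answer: 1143/28 ≈ 40.821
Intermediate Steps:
r(C, u) = 15/2 + u/2 (r(C, u) = 5 + (u + 5)/2 = 5 + (5 + u)/2 = 5 + (5/2 + u/2) = 15/2 + u/2)
a(X) = -8/7 - X/7 (a(X) = -(X + 8)/7 = -(8 + X)/7 = -8/7 - X/7)
a(r(-9, 1/(9 - 11))) - p(-177, -4 - 1*39) = (-8/7 - (15/2 + 1/(2*(9 - 11)))/7) - (-4 - 1*39) = (-8/7 - (15/2 + (1/2)/(-2))/7) - (-4 - 39) = (-8/7 - (15/2 + (1/2)*(-1/2))/7) - 1*(-43) = (-8/7 - (15/2 - 1/4)/7) + 43 = (-8/7 - 1/7*29/4) + 43 = (-8/7 - 29/28) + 43 = -61/28 + 43 = 1143/28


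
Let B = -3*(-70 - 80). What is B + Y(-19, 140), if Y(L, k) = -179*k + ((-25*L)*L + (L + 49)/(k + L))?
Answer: -4069805/121 ≈ -33635.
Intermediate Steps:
Y(L, k) = -179*k - 25*L² + (49 + L)/(L + k) (Y(L, k) = -179*k + (-25*L² + (49 + L)/(L + k)) = -179*k - 25*L² + (49 + L)/(L + k))
B = 450 (B = -3*(-150) = 450)
B + Y(-19, 140) = 450 + (49 - 19 - 179*140² - 25*(-19)³ - 179*(-19)*140 - 25*140*(-19)²)/(-19 + 140) = 450 + (49 - 19 - 179*19600 - 25*(-6859) + 476140 - 25*140*361)/121 = 450 + (49 - 19 - 3508400 + 171475 + 476140 - 1263500)/121 = 450 + (1/121)*(-4124255) = 450 - 4124255/121 = -4069805/121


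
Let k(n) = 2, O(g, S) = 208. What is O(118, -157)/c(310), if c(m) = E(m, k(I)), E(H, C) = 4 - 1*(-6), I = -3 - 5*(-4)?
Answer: 104/5 ≈ 20.800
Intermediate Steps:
I = 17 (I = -3 + 20 = 17)
E(H, C) = 10 (E(H, C) = 4 + 6 = 10)
c(m) = 10
O(118, -157)/c(310) = 208/10 = 208*(⅒) = 104/5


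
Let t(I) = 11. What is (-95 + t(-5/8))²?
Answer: 7056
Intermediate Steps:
(-95 + t(-5/8))² = (-95 + 11)² = (-84)² = 7056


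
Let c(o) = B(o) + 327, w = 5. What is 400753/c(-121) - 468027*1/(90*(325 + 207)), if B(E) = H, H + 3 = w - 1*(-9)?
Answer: 7948981/6760 ≈ 1175.9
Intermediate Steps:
H = 11 (H = -3 + (5 - 1*(-9)) = -3 + (5 + 9) = -3 + 14 = 11)
B(E) = 11
c(o) = 338 (c(o) = 11 + 327 = 338)
400753/c(-121) - 468027*1/(90*(325 + 207)) = 400753/338 - 468027*1/(90*(325 + 207)) = 400753*(1/338) - 468027/(532*90) = 400753/338 - 468027/47880 = 400753/338 - 468027*1/47880 = 400753/338 - 391/40 = 7948981/6760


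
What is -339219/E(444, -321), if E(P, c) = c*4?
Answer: 113073/428 ≈ 264.19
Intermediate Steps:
E(P, c) = 4*c
-339219/E(444, -321) = -339219/(4*(-321)) = -339219/(-1284) = -339219*(-1/1284) = 113073/428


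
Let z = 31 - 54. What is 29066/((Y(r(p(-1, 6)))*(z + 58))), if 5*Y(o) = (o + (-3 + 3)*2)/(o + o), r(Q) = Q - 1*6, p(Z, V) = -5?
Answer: 58132/7 ≈ 8304.6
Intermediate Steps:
r(Q) = -6 + Q (r(Q) = Q - 6 = -6 + Q)
z = -23
Y(o) = ⅒ (Y(o) = ((o + (-3 + 3)*2)/(o + o))/5 = ((o + 0*2)/((2*o)))/5 = ((o + 0)*(1/(2*o)))/5 = (o*(1/(2*o)))/5 = (⅕)*(½) = ⅒)
29066/((Y(r(p(-1, 6)))*(z + 58))) = 29066/(((-23 + 58)/10)) = 29066/(((⅒)*35)) = 29066/(7/2) = 29066*(2/7) = 58132/7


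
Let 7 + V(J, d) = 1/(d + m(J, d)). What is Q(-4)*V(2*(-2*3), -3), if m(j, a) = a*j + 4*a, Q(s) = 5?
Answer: -730/21 ≈ -34.762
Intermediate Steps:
m(j, a) = 4*a + a*j
V(J, d) = -7 + 1/(d + d*(4 + J))
Q(-4)*V(2*(-2*3), -3) = 5*((1 - 35*(-3) - 7*2*(-2*3)*(-3))/((-3)*(5 + 2*(-2*3)))) = 5*(-(1 + 105 - 7*2*(-6)*(-3))/(3*(5 + 2*(-6)))) = 5*(-(1 + 105 - 7*(-12)*(-3))/(3*(5 - 12))) = 5*(-⅓*(1 + 105 - 252)/(-7)) = 5*(-⅓*(-⅐)*(-146)) = 5*(-146/21) = -730/21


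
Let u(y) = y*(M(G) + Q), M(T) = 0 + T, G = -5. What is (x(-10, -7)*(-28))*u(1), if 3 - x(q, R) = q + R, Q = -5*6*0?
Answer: 2800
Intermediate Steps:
Q = 0 (Q = -30*0 = 0)
x(q, R) = 3 - R - q (x(q, R) = 3 - (q + R) = 3 - (R + q) = 3 + (-R - q) = 3 - R - q)
M(T) = T
u(y) = -5*y (u(y) = y*(-5 + 0) = y*(-5) = -5*y)
(x(-10, -7)*(-28))*u(1) = ((3 - 1*(-7) - 1*(-10))*(-28))*(-5*1) = ((3 + 7 + 10)*(-28))*(-5) = (20*(-28))*(-5) = -560*(-5) = 2800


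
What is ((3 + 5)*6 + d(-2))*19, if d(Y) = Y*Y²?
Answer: 760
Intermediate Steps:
d(Y) = Y³
((3 + 5)*6 + d(-2))*19 = ((3 + 5)*6 + (-2)³)*19 = (8*6 - 8)*19 = (48 - 8)*19 = 40*19 = 760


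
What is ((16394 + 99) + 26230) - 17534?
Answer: 25189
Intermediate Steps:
((16394 + 99) + 26230) - 17534 = (16493 + 26230) - 17534 = 42723 - 17534 = 25189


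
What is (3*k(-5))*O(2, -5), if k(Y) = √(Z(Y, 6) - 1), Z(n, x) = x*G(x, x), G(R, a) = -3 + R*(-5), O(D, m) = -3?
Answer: -9*I*√199 ≈ -126.96*I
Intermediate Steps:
G(R, a) = -3 - 5*R
Z(n, x) = x*(-3 - 5*x)
k(Y) = I*√199 (k(Y) = √(-1*6*(3 + 5*6) - 1) = √(-1*6*(3 + 30) - 1) = √(-1*6*33 - 1) = √(-198 - 1) = √(-199) = I*√199)
(3*k(-5))*O(2, -5) = (3*(I*√199))*(-3) = (3*I*√199)*(-3) = -9*I*√199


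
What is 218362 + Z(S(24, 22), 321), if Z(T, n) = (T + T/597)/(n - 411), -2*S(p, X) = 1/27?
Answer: 316779937319/1450710 ≈ 2.1836e+5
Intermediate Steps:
S(p, X) = -1/54 (S(p, X) = -½/27 = -½*1/27 = -1/54)
Z(T, n) = 598*T/(597*(-411 + n)) (Z(T, n) = (T + T*(1/597))/(-411 + n) = (T + T/597)/(-411 + n) = (598*T/597)/(-411 + n) = 598*T/(597*(-411 + n)))
218362 + Z(S(24, 22), 321) = 218362 + (598/597)*(-1/54)/(-411 + 321) = 218362 + (598/597)*(-1/54)/(-90) = 218362 + (598/597)*(-1/54)*(-1/90) = 218362 + 299/1450710 = 316779937319/1450710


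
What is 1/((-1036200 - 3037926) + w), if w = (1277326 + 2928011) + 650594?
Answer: 1/781805 ≈ 1.2791e-6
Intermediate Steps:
w = 4855931 (w = 4205337 + 650594 = 4855931)
1/((-1036200 - 3037926) + w) = 1/((-1036200 - 3037926) + 4855931) = 1/(-4074126 + 4855931) = 1/781805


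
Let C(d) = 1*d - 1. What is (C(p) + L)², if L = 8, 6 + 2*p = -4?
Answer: 4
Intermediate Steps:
p = -5 (p = -3 + (½)*(-4) = -3 - 2 = -5)
C(d) = -1 + d (C(d) = d - 1 = -1 + d)
(C(p) + L)² = ((-1 - 5) + 8)² = (-6 + 8)² = 2² = 4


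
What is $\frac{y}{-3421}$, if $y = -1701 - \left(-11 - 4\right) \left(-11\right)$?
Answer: $\frac{6}{11} \approx 0.54545$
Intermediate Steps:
$y = -1866$ ($y = -1701 - \left(-15\right) \left(-11\right) = -1701 - 165 = -1866$)
$\frac{y}{-3421} = - \frac{1866}{-3421} = \left(-1866\right) \left(- \frac{1}{3421}\right) = \frac{6}{11}$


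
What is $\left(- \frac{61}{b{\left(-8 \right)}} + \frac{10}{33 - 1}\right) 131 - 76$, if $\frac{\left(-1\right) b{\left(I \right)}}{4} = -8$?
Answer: $- \frac{9113}{32} \approx -284.78$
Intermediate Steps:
$b{\left(I \right)} = 32$ ($b{\left(I \right)} = \left(-4\right) \left(-8\right) = 32$)
$\left(- \frac{61}{b{\left(-8 \right)}} + \frac{10}{33 - 1}\right) 131 - 76 = \left(- \frac{61}{32} + \frac{10}{33 - 1}\right) 131 - 76 = \left(\left(-61\right) \frac{1}{32} + \frac{10}{33 - 1}\right) 131 - 76 = \left(- \frac{61}{32} + \frac{10}{32}\right) 131 - 76 = \left(- \frac{61}{32} + 10 \cdot \frac{1}{32}\right) 131 - 76 = \left(- \frac{61}{32} + \frac{5}{16}\right) 131 - 76 = \left(- \frac{51}{32}\right) 131 - 76 = - \frac{6681}{32} - 76 = - \frac{9113}{32}$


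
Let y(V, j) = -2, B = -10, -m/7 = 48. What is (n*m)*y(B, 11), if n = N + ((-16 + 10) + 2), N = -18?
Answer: -14784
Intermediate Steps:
m = -336 (m = -7*48 = -336)
n = -22 (n = -18 + ((-16 + 10) + 2) = -18 + (-6 + 2) = -18 - 4 = -22)
(n*m)*y(B, 11) = -22*(-336)*(-2) = 7392*(-2) = -14784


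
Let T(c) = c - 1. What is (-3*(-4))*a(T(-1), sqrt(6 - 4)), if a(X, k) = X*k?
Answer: -24*sqrt(2) ≈ -33.941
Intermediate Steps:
T(c) = -1 + c
(-3*(-4))*a(T(-1), sqrt(6 - 4)) = (-3*(-4))*((-1 - 1)*sqrt(6 - 4)) = 12*(-2*sqrt(2)) = -24*sqrt(2)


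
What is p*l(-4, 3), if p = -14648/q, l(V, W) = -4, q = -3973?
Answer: -58592/3973 ≈ -14.748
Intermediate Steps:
p = 14648/3973 (p = -14648/(-3973) = -14648*(-1/3973) = 14648/3973 ≈ 3.6869)
p*l(-4, 3) = (14648/3973)*(-4) = -58592/3973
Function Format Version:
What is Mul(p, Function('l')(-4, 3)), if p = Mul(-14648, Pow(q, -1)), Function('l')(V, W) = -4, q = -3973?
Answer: Rational(-58592, 3973) ≈ -14.748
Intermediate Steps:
p = Rational(14648, 3973) (p = Mul(-14648, Pow(-3973, -1)) = Mul(-14648, Rational(-1, 3973)) = Rational(14648, 3973) ≈ 3.6869)
Mul(p, Function('l')(-4, 3)) = Mul(Rational(14648, 3973), -4) = Rational(-58592, 3973)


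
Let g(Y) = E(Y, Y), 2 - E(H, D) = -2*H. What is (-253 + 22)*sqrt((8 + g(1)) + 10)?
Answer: -231*sqrt(22) ≈ -1083.5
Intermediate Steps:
E(H, D) = 2 + 2*H (E(H, D) = 2 - (-2)*H = 2 + 2*H)
g(Y) = 2 + 2*Y
(-253 + 22)*sqrt((8 + g(1)) + 10) = (-253 + 22)*sqrt((8 + (2 + 2*1)) + 10) = -231*sqrt((8 + (2 + 2)) + 10) = -231*sqrt((8 + 4) + 10) = -231*sqrt(12 + 10) = -231*sqrt(22)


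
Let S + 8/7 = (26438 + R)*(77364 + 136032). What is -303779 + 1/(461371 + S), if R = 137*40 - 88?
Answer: -14444689125786864/47549992349 ≈ -3.0378e+5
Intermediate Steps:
R = 5392 (R = 5480 - 88 = 5392)
S = 47546762752/7 (S = -8/7 + (26438 + 5392)*(77364 + 136032) = -8/7 + 31830*213396 = -8/7 + 6792394680 = 47546762752/7 ≈ 6.7924e+9)
-303779 + 1/(461371 + S) = -303779 + 1/(461371 + 47546762752/7) = -303779 + 1/(47549992349/7) = -303779 + 7/47549992349 = -14444689125786864/47549992349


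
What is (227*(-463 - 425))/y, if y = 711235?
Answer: -201576/711235 ≈ -0.28342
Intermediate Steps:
(227*(-463 - 425))/y = (227*(-463 - 425))/711235 = (227*(-888))*(1/711235) = -201576*1/711235 = -201576/711235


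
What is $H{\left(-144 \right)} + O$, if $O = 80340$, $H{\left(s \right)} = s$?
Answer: $80196$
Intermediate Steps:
$H{\left(-144 \right)} + O = -144 + 80340 = 80196$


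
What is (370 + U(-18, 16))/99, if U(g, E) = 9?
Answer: 379/99 ≈ 3.8283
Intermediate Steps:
(370 + U(-18, 16))/99 = (370 + 9)/99 = (1/99)*379 = 379/99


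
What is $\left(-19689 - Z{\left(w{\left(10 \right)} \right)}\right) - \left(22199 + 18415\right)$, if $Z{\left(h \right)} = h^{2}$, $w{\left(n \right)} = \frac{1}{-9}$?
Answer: $- \frac{4884544}{81} \approx -60303.0$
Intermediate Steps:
$w{\left(n \right)} = - \frac{1}{9}$
$\left(-19689 - Z{\left(w{\left(10 \right)} \right)}\right) - \left(22199 + 18415\right) = \left(-19689 - \left(- \frac{1}{9}\right)^{2}\right) - \left(22199 + 18415\right) = \left(-19689 - \frac{1}{81}\right) - 40614 = - \frac{1594810}{81} - 40614 = - \frac{4884544}{81}$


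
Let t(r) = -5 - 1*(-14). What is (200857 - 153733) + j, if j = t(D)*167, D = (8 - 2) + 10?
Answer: 48627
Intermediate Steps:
D = 16 (D = 6 + 10 = 16)
t(r) = 9 (t(r) = -5 + 14 = 9)
j = 1503 (j = 9*167 = 1503)
(200857 - 153733) + j = (200857 - 153733) + 1503 = 47124 + 1503 = 48627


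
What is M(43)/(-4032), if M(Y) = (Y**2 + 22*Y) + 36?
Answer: -2831/4032 ≈ -0.70213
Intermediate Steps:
M(Y) = 36 + Y**2 + 22*Y
M(43)/(-4032) = (36 + 43**2 + 22*43)/(-4032) = (36 + 1849 + 946)*(-1/4032) = 2831*(-1/4032) = -2831/4032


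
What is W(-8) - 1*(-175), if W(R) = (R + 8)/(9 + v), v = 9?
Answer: 175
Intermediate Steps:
W(R) = 4/9 + R/18 (W(R) = (R + 8)/(9 + 9) = (8 + R)/18 = (8 + R)*(1/18) = 4/9 + R/18)
W(-8) - 1*(-175) = (4/9 + (1/18)*(-8)) - 1*(-175) = (4/9 - 4/9) + 175 = 0 + 175 = 175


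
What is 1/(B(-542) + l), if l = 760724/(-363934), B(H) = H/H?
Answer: -181967/198395 ≈ -0.91720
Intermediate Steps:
B(H) = 1
l = -380362/181967 (l = 760724*(-1/363934) = -380362/181967 ≈ -2.0903)
1/(B(-542) + l) = 1/(1 - 380362/181967) = 1/(-198395/181967) = -181967/198395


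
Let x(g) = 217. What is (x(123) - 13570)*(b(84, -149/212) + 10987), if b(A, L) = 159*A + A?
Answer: -326173731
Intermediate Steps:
b(A, L) = 160*A
(x(123) - 13570)*(b(84, -149/212) + 10987) = (217 - 13570)*(160*84 + 10987) = -13353*(13440 + 10987) = -13353*24427 = -326173731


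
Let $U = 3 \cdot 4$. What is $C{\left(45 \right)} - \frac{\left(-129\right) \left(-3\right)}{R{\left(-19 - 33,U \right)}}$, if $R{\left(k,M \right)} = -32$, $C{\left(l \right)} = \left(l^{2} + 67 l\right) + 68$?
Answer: $\frac{163843}{32} \approx 5120.1$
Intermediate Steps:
$U = 12$
$C{\left(l \right)} = 68 + l^{2} + 67 l$
$C{\left(45 \right)} - \frac{\left(-129\right) \left(-3\right)}{R{\left(-19 - 33,U \right)}} = \left(68 + 45^{2} + 67 \cdot 45\right) - \frac{\left(-129\right) \left(-3\right)}{-32} = \left(68 + 2025 + 3015\right) - 387 \left(- \frac{1}{32}\right) = 5108 - - \frac{387}{32} = 5108 + \frac{387}{32} = \frac{163843}{32}$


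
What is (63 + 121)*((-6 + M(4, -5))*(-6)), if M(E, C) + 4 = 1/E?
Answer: 10764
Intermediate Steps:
M(E, C) = -4 + 1/E
(63 + 121)*((-6 + M(4, -5))*(-6)) = (63 + 121)*((-6 + (-4 + 1/4))*(-6)) = 184*((-6 + (-4 + 1/4))*(-6)) = 184*((-6 - 15/4)*(-6)) = 184*(-39/4*(-6)) = 184*(117/2) = 10764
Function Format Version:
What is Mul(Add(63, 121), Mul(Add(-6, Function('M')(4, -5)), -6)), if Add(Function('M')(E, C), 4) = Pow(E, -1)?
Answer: 10764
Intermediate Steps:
Function('M')(E, C) = Add(-4, Pow(E, -1))
Mul(Add(63, 121), Mul(Add(-6, Function('M')(4, -5)), -6)) = Mul(Add(63, 121), Mul(Add(-6, Add(-4, Pow(4, -1))), -6)) = Mul(184, Mul(Add(-6, Add(-4, Rational(1, 4))), -6)) = Mul(184, Mul(Add(-6, Rational(-15, 4)), -6)) = Mul(184, Mul(Rational(-39, 4), -6)) = Mul(184, Rational(117, 2)) = 10764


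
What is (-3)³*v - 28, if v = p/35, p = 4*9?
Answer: -1952/35 ≈ -55.771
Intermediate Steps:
p = 36
v = 36/35 ≈ 1.0286
(-3)³*v - 28 = (-3)³*(36/35) - 28 = -27*36/35 - 28 = -972/35 - 28 = -1952/35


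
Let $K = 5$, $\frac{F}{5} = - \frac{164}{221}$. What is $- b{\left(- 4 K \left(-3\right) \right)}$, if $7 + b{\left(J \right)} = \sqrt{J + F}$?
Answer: $7 - \frac{2 \sqrt{687310}}{221} \approx -0.50264$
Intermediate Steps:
$F = - \frac{820}{221}$ ($F = 5 \left(- \frac{164}{221}\right) = - \frac{820}{221} \approx -3.7104$)
$b{\left(J \right)} = -7 + \sqrt{- \frac{820}{221} + J}$ ($b{\left(J \right)} = -7 + \sqrt{J - \frac{820}{221}} = -7 + \sqrt{- \frac{820}{221} + J}$)
$- b{\left(- 4 K \left(-3\right) \right)} = - (-7 + \frac{\sqrt{-181220 + 48841 \left(-4\right) 5 \left(-3\right)}}{221}) = - (-7 + \frac{\sqrt{-181220 + 48841 \left(\left(-20\right) \left(-3\right)\right)}}{221}) = - (-7 + \frac{\sqrt{-181220 + 48841 \cdot 60}}{221}) = - (-7 + \frac{\sqrt{-181220 + 2930460}}{221}) = - (-7 + \frac{\sqrt{2749240}}{221}) = - (-7 + \frac{2 \sqrt{687310}}{221}) = 7 - \frac{2 \sqrt{687310}}{221}$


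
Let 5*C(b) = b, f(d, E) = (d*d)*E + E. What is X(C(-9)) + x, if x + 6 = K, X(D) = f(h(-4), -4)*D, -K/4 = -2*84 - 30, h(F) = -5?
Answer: 4866/5 ≈ 973.20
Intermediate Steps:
f(d, E) = E + E*d² (f(d, E) = d²*E + E = E*d² + E = E + E*d²)
K = 792 (K = -4*(-2*84 - 30) = -4*(-168 - 30) = -4*(-198) = 792)
C(b) = b/5
X(D) = -104*D (X(D) = (-4*(1 + (-5)²))*D = (-4*(1 + 25))*D = (-4*26)*D = -104*D)
x = 786 (x = -6 + 792 = 786)
X(C(-9)) + x = -104*(-9)/5 + 786 = -104*(-9/5) + 786 = 936/5 + 786 = 4866/5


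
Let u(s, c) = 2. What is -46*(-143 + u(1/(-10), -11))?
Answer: 6486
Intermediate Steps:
-46*(-143 + u(1/(-10), -11)) = -46*(-143 + 2) = -46*(-141) = 6486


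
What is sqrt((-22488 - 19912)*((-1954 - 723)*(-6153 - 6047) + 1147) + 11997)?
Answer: I*sqrt(1384807180803) ≈ 1.1768e+6*I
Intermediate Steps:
sqrt((-22488 - 19912)*((-1954 - 723)*(-6153 - 6047) + 1147) + 11997) = sqrt(-42400*(-2677*(-12200) + 1147) + 11997) = sqrt(-42400*(32659400 + 1147) + 11997) = sqrt(-42400*32660547 + 11997) = sqrt(-1384807192800 + 11997) = sqrt(-1384807180803) = I*sqrt(1384807180803)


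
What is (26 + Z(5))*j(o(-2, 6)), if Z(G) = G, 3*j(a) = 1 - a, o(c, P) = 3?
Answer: -62/3 ≈ -20.667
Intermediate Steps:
j(a) = 1/3 - a/3 (j(a) = (1 - a)/3 = 1/3 - a/3)
(26 + Z(5))*j(o(-2, 6)) = (26 + 5)*(1/3 - 1/3*3) = 31*(1/3 - 1) = 31*(-2/3) = -62/3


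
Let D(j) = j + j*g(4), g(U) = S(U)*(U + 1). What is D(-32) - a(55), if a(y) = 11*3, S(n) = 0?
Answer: -65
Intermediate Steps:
a(y) = 33
g(U) = 0 (g(U) = 0*(U + 1) = 0*(1 + U) = 0)
D(j) = j (D(j) = j + j*0 = j + 0 = j)
D(-32) - a(55) = -32 - 1*33 = -32 - 33 = -65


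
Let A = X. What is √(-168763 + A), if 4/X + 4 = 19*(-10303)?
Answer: I*√6467397980750367/195761 ≈ 410.81*I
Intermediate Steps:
X = -4/195761 (X = 4/(-4 + 19*(-10303)) = 4/(-4 - 195757) = 4/(-195761) = 4*(-1/195761) = -4/195761 ≈ -2.0433e-5)
A = -4/195761 ≈ -2.0433e-5
√(-168763 + A) = √(-168763 - 4/195761) = √(-33037213647/195761) = I*√6467397980750367/195761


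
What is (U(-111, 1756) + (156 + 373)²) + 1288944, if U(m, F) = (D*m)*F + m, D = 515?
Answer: -98813066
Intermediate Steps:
U(m, F) = m + 515*F*m (U(m, F) = (515*m)*F + m = 515*F*m + m = m + 515*F*m)
(U(-111, 1756) + (156 + 373)²) + 1288944 = (-111*(1 + 515*1756) + (156 + 373)²) + 1288944 = (-111*(1 + 904340) + 529²) + 1288944 = (-111*904341 + 279841) + 1288944 = (-100381851 + 279841) + 1288944 = -100102010 + 1288944 = -98813066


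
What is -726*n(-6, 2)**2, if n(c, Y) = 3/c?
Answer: -363/2 ≈ -181.50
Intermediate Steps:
-726*n(-6, 2)**2 = -726*(3/(-6))**2 = -726*(3*(-1/6))**2 = -726*(-1/2)**2 = -726*1/4 = -363/2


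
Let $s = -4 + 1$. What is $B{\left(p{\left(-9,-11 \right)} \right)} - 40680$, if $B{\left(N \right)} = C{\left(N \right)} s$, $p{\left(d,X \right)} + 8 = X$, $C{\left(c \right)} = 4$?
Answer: $-40692$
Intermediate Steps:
$s = -3$
$p{\left(d,X \right)} = -8 + X$
$B{\left(N \right)} = -12$ ($B{\left(N \right)} = 4 \left(-3\right) = -12$)
$B{\left(p{\left(-9,-11 \right)} \right)} - 40680 = -12 - 40680 = -40692$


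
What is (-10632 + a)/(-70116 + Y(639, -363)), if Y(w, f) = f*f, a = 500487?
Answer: 163285/20551 ≈ 7.9454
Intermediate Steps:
Y(w, f) = f**2
(-10632 + a)/(-70116 + Y(639, -363)) = (-10632 + 500487)/(-70116 + (-363)**2) = 489855/(-70116 + 131769) = 489855/61653 = 489855*(1/61653) = 163285/20551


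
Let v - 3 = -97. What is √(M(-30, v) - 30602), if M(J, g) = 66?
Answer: 2*I*√7634 ≈ 174.75*I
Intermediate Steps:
v = -94 (v = 3 - 97 = -94)
√(M(-30, v) - 30602) = √(66 - 30602) = √(-30536) = 2*I*√7634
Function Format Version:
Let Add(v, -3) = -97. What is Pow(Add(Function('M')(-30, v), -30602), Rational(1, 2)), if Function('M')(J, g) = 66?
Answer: Mul(2, I, Pow(7634, Rational(1, 2))) ≈ Mul(174.75, I)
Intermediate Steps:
v = -94 (v = Add(3, -97) = -94)
Pow(Add(Function('M')(-30, v), -30602), Rational(1, 2)) = Pow(Add(66, -30602), Rational(1, 2)) = Pow(-30536, Rational(1, 2)) = Mul(2, I, Pow(7634, Rational(1, 2)))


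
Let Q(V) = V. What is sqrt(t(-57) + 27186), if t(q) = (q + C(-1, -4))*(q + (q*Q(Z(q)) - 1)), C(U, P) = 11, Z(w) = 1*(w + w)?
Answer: I*sqrt(269054) ≈ 518.7*I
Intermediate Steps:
Z(w) = 2*w (Z(w) = 1*(2*w) = 2*w)
t(q) = (11 + q)*(-1 + q + 2*q**2) (t(q) = (q + 11)*(q + (q*(2*q) - 1)) = (11 + q)*(q + (2*q**2 - 1)) = (11 + q)*(q + (-1 + 2*q**2)) = (11 + q)*(-1 + q + 2*q**2))
sqrt(t(-57) + 27186) = sqrt((-11 + 2*(-57)**3 + 10*(-57) + 23*(-57)**2) + 27186) = sqrt((-11 + 2*(-185193) - 570 + 23*3249) + 27186) = sqrt((-11 - 370386 - 570 + 74727) + 27186) = sqrt(-296240 + 27186) = sqrt(-269054) = I*sqrt(269054)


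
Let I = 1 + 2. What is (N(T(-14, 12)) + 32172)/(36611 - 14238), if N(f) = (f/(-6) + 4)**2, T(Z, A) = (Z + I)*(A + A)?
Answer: 2652/1721 ≈ 1.5410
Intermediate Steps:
I = 3
T(Z, A) = 2*A*(3 + Z) (T(Z, A) = (Z + 3)*(A + A) = (3 + Z)*(2*A) = 2*A*(3 + Z))
N(f) = (4 - f/6)**2 (N(f) = (f*(-1/6) + 4)**2 = (-f/6 + 4)**2 = (4 - f/6)**2)
(N(T(-14, 12)) + 32172)/(36611 - 14238) = ((-24 + 2*12*(3 - 14))**2/36 + 32172)/(36611 - 14238) = ((-24 + 2*12*(-11))**2/36 + 32172)/22373 = ((-24 - 264)**2/36 + 32172)*(1/22373) = ((1/36)*(-288)**2 + 32172)*(1/22373) = ((1/36)*82944 + 32172)*(1/22373) = (2304 + 32172)*(1/22373) = 34476*(1/22373) = 2652/1721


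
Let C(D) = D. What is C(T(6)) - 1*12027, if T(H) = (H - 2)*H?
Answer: -12003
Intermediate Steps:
T(H) = H*(-2 + H) (T(H) = (-2 + H)*H = H*(-2 + H))
C(T(6)) - 1*12027 = 6*(-2 + 6) - 1*12027 = 6*4 - 12027 = 24 - 12027 = -12003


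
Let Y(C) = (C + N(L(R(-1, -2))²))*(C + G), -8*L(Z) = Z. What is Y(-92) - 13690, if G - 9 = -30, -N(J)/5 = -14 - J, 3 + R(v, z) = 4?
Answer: -717621/64 ≈ -11213.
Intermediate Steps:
R(v, z) = 1 (R(v, z) = -3 + 4 = 1)
L(Z) = -Z/8
N(J) = 70 + 5*J (N(J) = -5*(-14 - J) = 70 + 5*J)
G = -21 (G = 9 - 30 = -21)
Y(C) = (-21 + C)*(4485/64 + C) (Y(C) = (C + (70 + 5*(-⅛*1)²))*(C - 21) = (C + (70 + 5*(-⅛)²))*(-21 + C) = (C + (70 + 5*(1/64)))*(-21 + C) = (C + (70 + 5/64))*(-21 + C) = (C + 4485/64)*(-21 + C) = (4485/64 + C)*(-21 + C) = (-21 + C)*(4485/64 + C))
Y(-92) - 13690 = (-94185/64 + (-92)² + (3141/64)*(-92)) - 13690 = (-94185/64 + 8464 - 72243/16) - 13690 = 158539/64 - 13690 = -717621/64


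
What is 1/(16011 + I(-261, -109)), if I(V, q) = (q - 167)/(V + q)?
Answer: 185/2962173 ≈ 6.2454e-5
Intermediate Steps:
I(V, q) = (-167 + q)/(V + q)
1/(16011 + I(-261, -109)) = 1/(16011 + (-167 - 109)/(-261 - 109)) = 1/(16011 - 276/(-370)) = 1/(16011 - 1/370*(-276)) = 1/(16011 + 138/185) = 1/(2962173/185) = 185/2962173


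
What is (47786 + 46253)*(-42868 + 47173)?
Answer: 404837895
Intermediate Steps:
(47786 + 46253)*(-42868 + 47173) = 94039*4305 = 404837895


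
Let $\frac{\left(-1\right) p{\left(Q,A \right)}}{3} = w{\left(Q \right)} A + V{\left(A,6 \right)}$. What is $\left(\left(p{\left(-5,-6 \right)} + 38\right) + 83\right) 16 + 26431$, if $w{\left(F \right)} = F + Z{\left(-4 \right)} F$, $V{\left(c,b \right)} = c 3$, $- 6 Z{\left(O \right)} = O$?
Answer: $26831$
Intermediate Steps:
$Z{\left(O \right)} = - \frac{O}{6}$
$V{\left(c,b \right)} = 3 c$
$w{\left(F \right)} = \frac{5 F}{3}$ ($w{\left(F \right)} = F + \left(- \frac{1}{6}\right) \left(-4\right) F = F + \frac{2 F}{3} = \frac{5 F}{3}$)
$p{\left(Q,A \right)} = - 9 A - 5 A Q$ ($p{\left(Q,A \right)} = - 3 \left(\frac{5 Q}{3} A + 3 A\right) = - 3 \left(\frac{5 A Q}{3} + 3 A\right) = - 3 \left(3 A + \frac{5 A Q}{3}\right) = - 9 A - 5 A Q$)
$\left(\left(p{\left(-5,-6 \right)} + 38\right) + 83\right) 16 + 26431 = \left(\left(- 6 \left(-9 - -25\right) + 38\right) + 83\right) 16 + 26431 = \left(\left(- 6 \left(-9 + 25\right) + 38\right) + 83\right) 16 + 26431 = \left(\left(\left(-6\right) 16 + 38\right) + 83\right) 16 + 26431 = \left(\left(-96 + 38\right) + 83\right) 16 + 26431 = \left(-58 + 83\right) 16 + 26431 = 25 \cdot 16 + 26431 = 400 + 26431 = 26831$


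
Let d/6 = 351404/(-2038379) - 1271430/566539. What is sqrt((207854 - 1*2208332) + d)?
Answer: 3*I*sqrt(296431201401262718765056313266)/1154821200281 ≈ 1414.4*I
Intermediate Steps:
d = -16744441696356/1154821200281 (d = 6*(351404/(-2038379) - 1271430/566539) = 6*(351404*(-1/2038379) - 1271430*1/566539) = 6*(-351404/2038379 - 1271430/566539) = 6*(-2790740282726/1154821200281) = -16744441696356/1154821200281 ≈ -14.500)
sqrt((207854 - 1*2208332) + d) = sqrt((207854 - 1*2208332) - 16744441696356/1154821200281) = sqrt((207854 - 2208332) - 16744441696356/1154821200281) = sqrt(-2000478 - 16744441696356/1154821200281) = sqrt(-2310211149537430674/1154821200281) = 3*I*sqrt(296431201401262718765056313266)/1154821200281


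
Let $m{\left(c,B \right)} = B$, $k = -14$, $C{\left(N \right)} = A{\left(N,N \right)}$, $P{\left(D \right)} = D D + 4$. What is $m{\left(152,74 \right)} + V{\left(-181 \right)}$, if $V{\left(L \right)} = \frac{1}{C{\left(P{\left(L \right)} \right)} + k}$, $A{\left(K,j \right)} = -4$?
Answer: $\frac{1331}{18} \approx 73.944$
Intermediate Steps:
$P{\left(D \right)} = 4 + D^{2}$ ($P{\left(D \right)} = D^{2} + 4 = 4 + D^{2}$)
$C{\left(N \right)} = -4$
$V{\left(L \right)} = - \frac{1}{18}$ ($V{\left(L \right)} = \frac{1}{-4 - 14} = \frac{1}{-18} = - \frac{1}{18}$)
$m{\left(152,74 \right)} + V{\left(-181 \right)} = 74 - \frac{1}{18} = \frac{1331}{18}$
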